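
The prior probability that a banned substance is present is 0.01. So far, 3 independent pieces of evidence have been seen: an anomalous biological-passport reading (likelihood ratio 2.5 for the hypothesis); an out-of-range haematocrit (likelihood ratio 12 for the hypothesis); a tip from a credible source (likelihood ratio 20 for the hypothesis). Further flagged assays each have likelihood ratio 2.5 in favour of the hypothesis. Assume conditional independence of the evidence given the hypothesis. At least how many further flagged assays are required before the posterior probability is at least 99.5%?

Prior odds = 0.01/0.99 = 1/99.
Combined Bayes factor of the evidence already in hand = 2.5 × 12 × 20 = 600.
Odds after that evidence = (1/99) × 600 = 200/33.
Target odds = 0.995/0.005 = 199.
Need 2.5ⁿ ≥ 199 ÷ (200/33) = 32.835.
2.5³ = 15.625 falls short of 32.835 but 2.5⁴ = 39.0625 reaches it, so n = 4.

4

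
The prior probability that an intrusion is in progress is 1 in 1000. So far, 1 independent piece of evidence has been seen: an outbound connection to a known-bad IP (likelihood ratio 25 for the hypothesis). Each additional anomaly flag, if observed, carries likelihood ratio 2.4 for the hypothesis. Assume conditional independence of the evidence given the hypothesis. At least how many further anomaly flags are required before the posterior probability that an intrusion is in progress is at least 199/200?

Prior odds = 0.001/0.999 = 1/999.
Bayes factor of the evidence already in hand = 25.
Odds after that evidence = (1/999) × 25 = 25/999.
Target odds = 0.995/0.005 = 199.
Need 2.4ⁿ ≥ 199 ÷ (25/999) = 7952.04.
2.4¹⁰ ≈6340.34 falls short of 7952.04 but 2.4¹¹ ≈15216.8 reaches it, so n = 11.

11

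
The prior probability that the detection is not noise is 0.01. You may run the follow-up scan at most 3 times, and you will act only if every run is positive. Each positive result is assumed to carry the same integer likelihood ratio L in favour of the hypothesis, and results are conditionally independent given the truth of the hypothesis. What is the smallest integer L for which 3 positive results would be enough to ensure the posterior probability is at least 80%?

Prior odds = 0.01/0.99 = 1/99.
Target odds = 0.8/0.2 = 4.
Need L³ ≥ 4 ÷ (1/99) = 396.
7³ = 343 < 396 ≤ 512 = 8³, so L = 8.

8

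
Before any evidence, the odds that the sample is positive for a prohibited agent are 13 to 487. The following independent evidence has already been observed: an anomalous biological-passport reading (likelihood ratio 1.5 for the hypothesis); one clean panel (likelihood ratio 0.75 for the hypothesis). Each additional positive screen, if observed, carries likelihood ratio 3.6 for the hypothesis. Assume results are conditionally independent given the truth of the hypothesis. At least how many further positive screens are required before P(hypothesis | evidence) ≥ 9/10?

5

Prior odds = 13/487.
Combined Bayes factor of the evidence already in hand = 1.5 × 0.75 = 1.125.
Odds after that evidence = (13/487) × 1.125 = 117/3896.
Target odds = 0.9/0.1 = 9.
Need 3.6ⁿ ≥ 9 ÷ (117/3896) = 3896/13.
3.6⁴ = 167.9616 falls short of 3896/13 but 3.6⁵ = 604.66176 reaches it, so n = 5.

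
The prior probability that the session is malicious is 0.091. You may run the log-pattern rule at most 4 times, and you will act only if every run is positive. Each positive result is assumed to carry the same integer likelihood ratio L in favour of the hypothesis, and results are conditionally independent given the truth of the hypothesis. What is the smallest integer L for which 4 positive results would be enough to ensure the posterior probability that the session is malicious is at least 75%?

3

Prior odds = 0.091/0.909 = 91/909.
Target odds = 0.75/0.25 = 3.
Need L⁴ ≥ 3 ÷ (91/909) = 2727/91.
2⁴ = 16 < 2727/91 ≤ 81 = 3⁴, so L = 3.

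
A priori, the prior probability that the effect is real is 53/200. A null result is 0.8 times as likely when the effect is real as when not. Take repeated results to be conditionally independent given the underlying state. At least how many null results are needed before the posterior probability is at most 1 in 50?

Prior odds = 0.265/0.735 = 53/147.
Likelihood ratio per null result = 0.8.
Target odds: 0.02 ÷ 0.98 = 1/49.
Need (53/147) × 0.8ⁿ ≤ 1/49, i.e. 0.8ⁿ ≤ 3/53.
0.8¹² = 16777216/244140625 is still above 3/53 but 0.8¹³ ≈0.0549756 is at or below it, so n = 13.

13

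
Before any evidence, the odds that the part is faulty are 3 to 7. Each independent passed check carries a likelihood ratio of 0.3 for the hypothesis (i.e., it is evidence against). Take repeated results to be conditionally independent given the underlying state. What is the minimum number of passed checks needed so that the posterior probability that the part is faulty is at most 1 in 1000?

Prior odds = 3/7.
Likelihood ratio per passed check = 0.3.
Target posterior odds = 0.001/0.999 = 1/999.
Need (3/7) × 0.3ⁿ ≤ 1/999, i.e. 0.3ⁿ ≤ 7/2997.
0.3⁵ = 243/100000 is still above 7/2997 but 0.3⁶ = 729/1000000 is at or below it, so n = 6.

6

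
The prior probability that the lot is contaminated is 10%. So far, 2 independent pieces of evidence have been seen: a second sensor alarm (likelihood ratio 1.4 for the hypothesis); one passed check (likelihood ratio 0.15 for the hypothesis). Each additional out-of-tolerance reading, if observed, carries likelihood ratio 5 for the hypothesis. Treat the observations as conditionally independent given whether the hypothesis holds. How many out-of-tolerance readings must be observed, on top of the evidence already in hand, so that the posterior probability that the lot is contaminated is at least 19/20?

5

Prior odds = 0.1/0.9 = 1/9.
Combined Bayes factor of the evidence already in hand = 1.4 × 0.15 = 0.21.
Odds after that evidence = (1/9) × 0.21 = 7/300.
Target odds = 0.95/0.05 = 19.
Need 5ⁿ ≥ 19 ÷ (7/300) = 5700/7.
5⁴ = 625 falls short of 5700/7 but 5⁵ = 3125 reaches it, so n = 5.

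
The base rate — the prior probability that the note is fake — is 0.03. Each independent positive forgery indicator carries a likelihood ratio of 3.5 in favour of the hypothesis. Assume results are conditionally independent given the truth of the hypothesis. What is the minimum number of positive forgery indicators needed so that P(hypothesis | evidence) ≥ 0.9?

5

Prior odds = 0.03/0.97 = 3/97.
Likelihood ratio per positive forgery indicator = 3.5.
Target posterior odds = 0.9/0.1 = 9.
Need (3/97) × 3.5ⁿ ≥ 9, i.e. 3.5ⁿ ≥ 291.
3.5⁴ = 150.0625 falls short of 291 but 3.5⁵ = 525.21875 reaches it, so n = 5.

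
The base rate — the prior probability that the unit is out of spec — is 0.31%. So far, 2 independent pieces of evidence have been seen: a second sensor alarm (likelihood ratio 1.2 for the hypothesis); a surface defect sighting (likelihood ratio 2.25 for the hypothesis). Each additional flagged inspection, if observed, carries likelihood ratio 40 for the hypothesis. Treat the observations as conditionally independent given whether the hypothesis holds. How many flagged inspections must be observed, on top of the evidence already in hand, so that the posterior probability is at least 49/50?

Prior odds = 0.0031/0.9969 = 31/9969.
Combined Bayes factor of the evidence already in hand = 1.2 × 2.25 = 2.7.
Odds after that evidence = (31/9969) × 2.7 = 279/33230.
Target odds = 0.98/0.02 = 49.
Need 40ⁿ ≥ 49 ÷ (279/33230) = 1628270/279.
40² = 1600 falls short of 1628270/279 but 40³ = 64000 reaches it, so n = 3.

3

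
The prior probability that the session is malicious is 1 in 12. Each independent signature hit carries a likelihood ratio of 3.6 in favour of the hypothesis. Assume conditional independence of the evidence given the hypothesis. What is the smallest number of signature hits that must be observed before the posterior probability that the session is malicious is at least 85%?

4

Prior odds: (1/12) ÷ (11/12) = 1/11.
Likelihood ratio per signature hit = 3.6.
Target odds: 0.85 ÷ 0.15 = 17/3.
Need (1/11) × 3.6ⁿ ≥ 17/3, i.e. 3.6ⁿ ≥ 187/3.
3.6³ = 46.656 falls short of 187/3 but 3.6⁴ = 167.9616 reaches it, so n = 4.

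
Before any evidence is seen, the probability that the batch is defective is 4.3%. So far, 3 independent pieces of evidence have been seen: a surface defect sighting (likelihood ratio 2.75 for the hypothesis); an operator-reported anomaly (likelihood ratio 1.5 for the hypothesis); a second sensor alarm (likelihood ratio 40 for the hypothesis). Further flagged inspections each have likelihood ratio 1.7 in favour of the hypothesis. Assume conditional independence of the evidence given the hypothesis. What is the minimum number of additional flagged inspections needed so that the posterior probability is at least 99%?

5

Prior odds = 0.043/0.957 = 43/957.
Combined Bayes factor of the evidence already in hand = 2.75 × 1.5 × 40 = 165.
Odds after that evidence = (43/957) × 165 = 215/29.
Target odds = 0.99/0.01 = 99.
Need 1.7ⁿ ≥ 99 ÷ (215/29) = 2871/215.
1.7⁴ = 8.3521 falls short of 2871/215 but 1.7⁵ = 1419857/100000 reaches it, so n = 5.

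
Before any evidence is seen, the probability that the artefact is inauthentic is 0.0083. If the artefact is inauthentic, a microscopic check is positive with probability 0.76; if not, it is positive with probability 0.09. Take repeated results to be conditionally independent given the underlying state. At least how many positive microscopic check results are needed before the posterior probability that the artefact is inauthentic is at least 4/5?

3

Prior odds: 0.0083 ÷ 0.9917 = 83/9917.
Likelihood ratio of a positive = 0.76/0.09 = 76/9.
Target odds: 0.8 ÷ 0.2 = 4.
Need (83/9917) × (76/9)ⁿ ≥ 4, i.e. (76/9)ⁿ ≥ 39668/83.
(76/9)² = 5776/81 falls short of 39668/83 but (76/9)³ = 438976/729 reaches it, so n = 3.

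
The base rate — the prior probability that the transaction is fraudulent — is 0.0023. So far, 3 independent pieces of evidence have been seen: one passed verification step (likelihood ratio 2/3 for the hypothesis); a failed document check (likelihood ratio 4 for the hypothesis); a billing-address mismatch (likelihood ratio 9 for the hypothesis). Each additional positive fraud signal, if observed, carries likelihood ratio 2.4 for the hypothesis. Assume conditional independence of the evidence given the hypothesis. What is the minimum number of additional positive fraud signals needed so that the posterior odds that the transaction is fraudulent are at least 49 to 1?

8

Prior odds = 0.0023/0.9977 = 23/9977.
Combined Bayes factor of the evidence already in hand = (2/3) × 4 × 9 = 24.
Odds after that evidence = (23/9977) × 24 = 552/9977.
Target odds = 49.
Need 2.4ⁿ ≥ 49 ÷ (552/9977) = 488873/552.
2.4⁷ = 35831808/78125 falls short of 488873/552 but 2.4⁸ = 429981696/390625 reaches it, so n = 8.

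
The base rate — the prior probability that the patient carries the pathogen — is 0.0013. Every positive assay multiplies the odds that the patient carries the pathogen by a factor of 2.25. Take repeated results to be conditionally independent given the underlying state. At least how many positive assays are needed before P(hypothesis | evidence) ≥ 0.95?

12

Prior odds: 0.0013 ÷ 0.9987 = 13/9987.
Likelihood ratio per positive assay = 2.25.
Target posterior odds = 0.95/0.05 = 19.
Need (13/9987) × 2.25ⁿ ≥ 19, i.e. 2.25ⁿ ≥ 189753/13.
2.25¹¹ ≈7481.83 falls short of 189753/13 but 2.25¹² ≈16834.1 reaches it, so n = 12.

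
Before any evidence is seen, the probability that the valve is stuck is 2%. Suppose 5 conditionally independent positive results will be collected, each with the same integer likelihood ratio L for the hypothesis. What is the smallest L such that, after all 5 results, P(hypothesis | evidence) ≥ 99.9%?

9

Prior odds = 0.02/0.98 = 1/49.
Target odds = 0.999/0.001 = 999.
Need L⁵ ≥ 999 ÷ (1/49) = 48951.
8⁵ = 32768 < 48951 ≤ 59049 = 9⁵, so L = 9.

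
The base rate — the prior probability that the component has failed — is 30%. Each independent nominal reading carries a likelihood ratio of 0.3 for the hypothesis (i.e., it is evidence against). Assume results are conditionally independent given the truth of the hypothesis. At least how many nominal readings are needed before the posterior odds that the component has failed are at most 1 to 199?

Prior odds: 0.3 ÷ 0.7 = 3/7.
Likelihood ratio per nominal reading = 0.3.
Target odds = 1/199.
Need (3/7) × 0.3ⁿ ≤ 1/199, i.e. 0.3ⁿ ≤ 7/597.
0.3³ = 0.027 is still above 7/597 but 0.3⁴ = 0.0081 is at or below it, so n = 4.

4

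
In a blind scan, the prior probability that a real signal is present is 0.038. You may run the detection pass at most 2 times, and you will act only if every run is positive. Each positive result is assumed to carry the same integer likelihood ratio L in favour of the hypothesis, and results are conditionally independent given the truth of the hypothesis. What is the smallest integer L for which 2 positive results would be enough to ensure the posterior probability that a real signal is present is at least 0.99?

Prior odds = 0.038/0.962 = 19/481.
Target odds = 0.99/0.01 = 99.
Need L² ≥ 99 ÷ (19/481) = 47619/19.
50² = 2500 < 47619/19 ≤ 2601 = 51², so L = 51.

51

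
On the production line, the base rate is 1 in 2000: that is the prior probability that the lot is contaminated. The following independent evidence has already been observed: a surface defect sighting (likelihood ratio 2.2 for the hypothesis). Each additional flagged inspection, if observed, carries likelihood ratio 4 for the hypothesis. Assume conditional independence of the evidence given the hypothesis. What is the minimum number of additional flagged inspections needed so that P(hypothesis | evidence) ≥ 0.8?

6

Prior odds = 0.0005/0.9995 = 1/1999.
Bayes factor of the evidence already in hand = 2.2.
Odds after that evidence = (1/1999) × 2.2 = 11/9995.
Target odds = 0.8/0.2 = 4.
Need 4ⁿ ≥ 4 ÷ (11/9995) = 39980/11.
4⁵ = 1024 falls short of 39980/11 but 4⁶ = 4096 reaches it, so n = 6.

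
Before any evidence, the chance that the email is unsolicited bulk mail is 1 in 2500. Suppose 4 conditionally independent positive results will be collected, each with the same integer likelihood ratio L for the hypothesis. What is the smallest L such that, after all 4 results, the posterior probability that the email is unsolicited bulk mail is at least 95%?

15

Prior odds = 0.0004/0.9996 = 1/2499.
Target odds = 0.95/0.05 = 19.
Need L⁴ ≥ 19 ÷ (1/2499) = 47481.
14⁴ = 38416 < 47481 ≤ 50625 = 15⁴, so L = 15.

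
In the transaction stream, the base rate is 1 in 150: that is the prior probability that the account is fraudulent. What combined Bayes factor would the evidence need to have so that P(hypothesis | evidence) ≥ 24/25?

Prior odds = (1/150)/(149/150) = 1/149.
Target odds = 0.96/0.04 = 24.
Required Bayes factor = 24 ÷ (1/149) = 3576.

3576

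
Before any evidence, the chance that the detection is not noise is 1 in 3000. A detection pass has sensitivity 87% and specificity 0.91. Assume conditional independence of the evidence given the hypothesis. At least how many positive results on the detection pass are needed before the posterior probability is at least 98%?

Prior odds: (1/3000) ÷ (2999/3000) = 1/2999.
False-positive rate = 1 − 0.91 = 0.09; likelihood ratio of a positive = 0.87/0.09 = 29/3.
Target odds: 0.98 ÷ 0.02 = 49.
Need (1/2999) × (29/3)ⁿ ≥ 49, i.e. (29/3)ⁿ ≥ 146951.
(29/3)⁵ = 20511149/243 falls short of 146951 but (29/3)⁶ = 594823321/729 reaches it, so n = 6.

6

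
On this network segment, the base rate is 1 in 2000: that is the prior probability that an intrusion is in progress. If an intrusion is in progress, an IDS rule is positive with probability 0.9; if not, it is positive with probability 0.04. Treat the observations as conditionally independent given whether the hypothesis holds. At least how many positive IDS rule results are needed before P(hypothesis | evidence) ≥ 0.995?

Prior odds: 0.0005 ÷ 0.9995 = 1/1999.
Likelihood ratio of a positive = 0.9/0.04 = 22.5.
Target odds: 0.995 ÷ 0.005 = 199.
Require 22.5ⁿ ≥ 199 ÷ (1/1999) = 397801.
22.5⁴ = 256289.0625 falls short of 397801 but 22.5⁵ = 184528125/32 reaches it, so n = 5.

5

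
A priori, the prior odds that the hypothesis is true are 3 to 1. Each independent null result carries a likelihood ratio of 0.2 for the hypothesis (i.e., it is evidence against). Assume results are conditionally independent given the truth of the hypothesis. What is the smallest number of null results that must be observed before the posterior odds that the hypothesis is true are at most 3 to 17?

Prior odds = 3.
Likelihood ratio per null result = 0.2.
Target odds = 3/17.
Require 0.2ⁿ ≤ 3/17 ÷ 3 = 1/17.
0.2¹ = 0.2 is still above 1/17 but 0.2² = 0.04 is at or below it, so n = 2.

2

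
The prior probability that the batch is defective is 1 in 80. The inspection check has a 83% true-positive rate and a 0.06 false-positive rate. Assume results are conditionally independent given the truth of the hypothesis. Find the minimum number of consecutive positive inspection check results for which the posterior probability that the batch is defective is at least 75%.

Prior odds: 0.0125 ÷ 0.9875 = 1/79.
Likelihood ratio of a positive result = 0.83/0.06 = 83/6.
Target odds: 0.75 ÷ 0.25 = 3.
Require (83/6)ⁿ ≥ 3 ÷ (1/79) = 237.
(83/6)² = 6889/36 falls short of 237 but (83/6)³ = 571787/216 reaches it, so n = 3.

3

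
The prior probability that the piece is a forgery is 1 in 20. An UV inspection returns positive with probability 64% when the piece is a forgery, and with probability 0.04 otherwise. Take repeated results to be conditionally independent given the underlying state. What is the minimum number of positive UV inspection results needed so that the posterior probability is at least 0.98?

3

Prior odds: 0.05 ÷ 0.95 = 1/19.
Likelihood ratio of a positive result = 0.64/0.04 = 16.
Target odds: 0.98 ÷ 0.02 = 49.
Need (1/19) × 16ⁿ ≥ 49, i.e. 16ⁿ ≥ 931.
16² = 256 falls short of 931 but 16³ = 4096 reaches it, so n = 3.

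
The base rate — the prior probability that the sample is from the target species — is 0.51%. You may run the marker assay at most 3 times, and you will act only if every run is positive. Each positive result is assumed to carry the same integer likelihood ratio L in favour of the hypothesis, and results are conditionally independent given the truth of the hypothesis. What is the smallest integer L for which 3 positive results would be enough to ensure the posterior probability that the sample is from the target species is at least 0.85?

11

Prior odds = 0.0051/0.9949 = 51/9949.
Target odds = 0.85/0.15 = 17/3.
Need L³ ≥ 17/3 ÷ (51/9949) = 9949/9.
10³ = 1000 < 9949/9 ≤ 1331 = 11³, so L = 11.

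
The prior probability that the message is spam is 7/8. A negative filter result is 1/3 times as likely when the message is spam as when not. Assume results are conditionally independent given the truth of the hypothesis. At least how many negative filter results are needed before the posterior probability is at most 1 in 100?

6

Prior odds = 0.875/0.125 = 7.
Likelihood ratio per negative filter result = 1/3.
Target posterior odds = 0.01/0.99 = 1/99.
Require (1/3)ⁿ ≤ 1/99 ÷ 7 = 1/693.
(1/3)⁵ = 1/243 is still above 1/693 but (1/3)⁶ = 1/729 is at or below it, so n = 6.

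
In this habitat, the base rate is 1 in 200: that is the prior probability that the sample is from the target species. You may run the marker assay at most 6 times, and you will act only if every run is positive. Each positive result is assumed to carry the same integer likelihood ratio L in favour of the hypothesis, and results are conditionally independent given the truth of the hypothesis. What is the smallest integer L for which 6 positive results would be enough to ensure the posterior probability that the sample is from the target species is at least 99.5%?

Prior odds = 0.005/0.995 = 1/199.
Target odds = 0.995/0.005 = 199.
Need L⁶ ≥ 199 ÷ (1/199) = 39601.
5⁶ = 15625 < 39601 ≤ 46656 = 6⁶, so L = 6.

6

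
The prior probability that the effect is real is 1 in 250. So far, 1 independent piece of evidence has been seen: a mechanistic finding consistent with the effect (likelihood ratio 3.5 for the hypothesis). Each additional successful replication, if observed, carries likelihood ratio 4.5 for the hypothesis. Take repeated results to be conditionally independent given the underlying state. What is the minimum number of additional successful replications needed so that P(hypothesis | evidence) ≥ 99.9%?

Prior odds = 0.004/0.996 = 1/249.
Bayes factor of the evidence already in hand = 3.5.
Odds after that evidence = (1/249) × 3.5 = 7/498.
Target odds = 0.999/0.001 = 999.
Need 4.5ⁿ ≥ 999 ÷ (7/498) = 497502/7.
4.5⁷ = 4782969/128 falls short of 497502/7 but 4.5⁸ = 43046721/256 reaches it, so n = 8.

8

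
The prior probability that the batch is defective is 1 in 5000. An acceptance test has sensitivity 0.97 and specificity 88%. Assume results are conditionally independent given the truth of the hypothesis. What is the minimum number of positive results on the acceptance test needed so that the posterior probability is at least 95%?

6

Prior odds = 0.0002/0.9998 = 1/4999.
False-positive rate = 1 − 0.88 = 0.12; likelihood ratio of a positive = 0.97/0.12 = 97/12.
Target odds: 0.95 ÷ 0.05 = 19.
Require (97/12)ⁿ ≥ 19 ÷ (1/4999) = 94981.
(97/12)⁵ ≈34510.6 falls short of 94981 but (97/12)⁶ ≈278961 reaches it, so n = 6.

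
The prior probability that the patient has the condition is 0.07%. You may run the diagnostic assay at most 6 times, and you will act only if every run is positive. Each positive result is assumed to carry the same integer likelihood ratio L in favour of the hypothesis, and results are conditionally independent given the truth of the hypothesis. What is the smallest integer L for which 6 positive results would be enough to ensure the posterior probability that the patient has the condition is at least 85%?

Prior odds = 0.0007/0.9993 = 7/9993.
Target odds = 0.85/0.15 = 17/3.
Need L⁶ ≥ 17/3 ÷ (7/9993) = 56627/7.
4⁶ = 4096 < 56627/7 ≤ 15625 = 5⁶, so L = 5.

5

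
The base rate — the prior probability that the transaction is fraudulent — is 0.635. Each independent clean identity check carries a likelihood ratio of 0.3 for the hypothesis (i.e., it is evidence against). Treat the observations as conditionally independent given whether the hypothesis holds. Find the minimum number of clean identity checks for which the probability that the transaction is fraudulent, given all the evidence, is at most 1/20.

Prior odds: 0.635 ÷ 0.365 = 127/73.
Likelihood ratio per clean identity check = 0.3.
Target odds: 0.05 ÷ 0.95 = 1/19.
Need (127/73) × 0.3ⁿ ≤ 1/19, i.e. 0.3ⁿ ≤ 73/2413.
0.3² = 0.09 is still above 73/2413 but 0.3³ = 0.027 is at or below it, so n = 3.

3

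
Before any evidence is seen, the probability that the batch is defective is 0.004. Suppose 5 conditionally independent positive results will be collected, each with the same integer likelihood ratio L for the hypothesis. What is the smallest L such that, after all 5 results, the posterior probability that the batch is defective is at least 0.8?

Prior odds = 0.004/0.996 = 1/249.
Target odds = 0.8/0.2 = 4.
Need L⁵ ≥ 4 ÷ (1/249) = 996.
3⁵ = 243 < 996 ≤ 1024 = 4⁵, so L = 4.

4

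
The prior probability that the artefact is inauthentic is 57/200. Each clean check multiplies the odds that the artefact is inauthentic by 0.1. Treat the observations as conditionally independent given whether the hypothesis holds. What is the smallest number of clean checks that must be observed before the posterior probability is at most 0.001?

3

Prior odds = 0.285/0.715 = 57/143.
Likelihood ratio per clean check = 0.1.
Target posterior odds = 0.001/0.999 = 1/999.
Require 0.1ⁿ ≤ 1/999 ÷ (57/143) = 143/56943.
0.1² = 0.01 is still above 143/56943 but 0.1³ = 0.001 is at or below it, so n = 3.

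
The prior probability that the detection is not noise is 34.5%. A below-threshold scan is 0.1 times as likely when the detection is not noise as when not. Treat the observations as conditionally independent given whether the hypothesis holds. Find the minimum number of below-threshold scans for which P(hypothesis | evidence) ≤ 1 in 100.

2

Prior odds = 0.345/0.655 = 69/131.
Likelihood ratio per below-threshold scan = 0.1.
Target odds: 0.01 ÷ 0.99 = 1/99.
Need (69/131) × 0.1ⁿ ≤ 1/99, i.e. 0.1ⁿ ≤ 131/6831.
0.1¹ = 0.1 is still above 131/6831 but 0.1² = 0.01 is at or below it, so n = 2.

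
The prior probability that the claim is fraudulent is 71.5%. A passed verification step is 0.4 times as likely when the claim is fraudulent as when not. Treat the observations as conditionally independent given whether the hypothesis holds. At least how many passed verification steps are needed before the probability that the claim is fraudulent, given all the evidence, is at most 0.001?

Prior odds: 0.715 ÷ 0.285 = 143/57.
Likelihood ratio per passed verification step = 0.4.
Target odds: 0.001 ÷ 0.999 = 1/999.
Need (143/57) × 0.4ⁿ ≤ 1/999, i.e. 0.4ⁿ ≤ 19/47619.
0.4⁸ = 256/390625 is still above 19/47619 but 0.4⁹ = 512/1953125 is at or below it, so n = 9.

9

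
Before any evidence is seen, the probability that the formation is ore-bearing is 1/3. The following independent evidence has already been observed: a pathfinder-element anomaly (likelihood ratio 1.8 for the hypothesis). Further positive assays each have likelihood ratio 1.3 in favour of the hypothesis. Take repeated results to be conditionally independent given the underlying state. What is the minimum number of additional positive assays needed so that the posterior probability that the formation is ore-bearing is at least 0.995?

Prior odds = (1/3)/(2/3) = 0.5.
Bayes factor of the evidence already in hand = 1.8.
Odds after that evidence = 0.5 × 1.8 = 0.9.
Target odds = 0.995/0.005 = 199.
Need 1.3ⁿ ≥ 199 ÷ 0.9 = 1990/9.
1.3²⁰ ≈190.05 falls short of 1990/9 but 1.3²¹ ≈247.065 reaches it, so n = 21.

21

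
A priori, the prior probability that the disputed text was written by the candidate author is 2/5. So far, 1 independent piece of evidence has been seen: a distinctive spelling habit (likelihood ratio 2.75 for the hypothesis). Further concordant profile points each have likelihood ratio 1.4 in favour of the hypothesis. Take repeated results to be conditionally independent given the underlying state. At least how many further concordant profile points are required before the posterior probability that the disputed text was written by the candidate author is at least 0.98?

10

Prior odds = 0.4/0.6 = 2/3.
Bayes factor of the evidence already in hand = 2.75.
Odds after that evidence = (2/3) × 2.75 = 11/6.
Target odds = 0.98/0.02 = 49.
Need 1.4ⁿ ≥ 49 ÷ (11/6) = 294/11.
1.4⁹ = 40353607/1953125 falls short of 294/11 but 1.4¹⁰ = 282475249/9765625 reaches it, so n = 10.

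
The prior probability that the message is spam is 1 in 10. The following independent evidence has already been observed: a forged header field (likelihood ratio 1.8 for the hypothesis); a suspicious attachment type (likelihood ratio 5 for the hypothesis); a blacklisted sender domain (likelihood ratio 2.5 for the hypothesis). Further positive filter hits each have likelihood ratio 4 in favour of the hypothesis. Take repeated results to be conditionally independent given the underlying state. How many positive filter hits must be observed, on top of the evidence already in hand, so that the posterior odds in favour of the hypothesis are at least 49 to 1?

3

Prior odds = 0.1/0.9 = 1/9.
Combined Bayes factor of the evidence already in hand = 1.8 × 5 × 2.5 = 22.5.
Odds after that evidence = (1/9) × 22.5 = 2.5.
Target odds = 49.
Need 4ⁿ ≥ 49 ÷ 2.5 = 19.6.
4² = 16 falls short of 19.6 but 4³ = 64 reaches it, so n = 3.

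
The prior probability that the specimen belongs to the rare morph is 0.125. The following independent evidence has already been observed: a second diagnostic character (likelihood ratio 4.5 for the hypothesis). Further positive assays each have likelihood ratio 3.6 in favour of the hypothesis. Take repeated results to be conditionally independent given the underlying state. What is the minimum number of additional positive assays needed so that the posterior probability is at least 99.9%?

6

Prior odds = 0.125/0.875 = 1/7.
Bayes factor of the evidence already in hand = 4.5.
Odds after that evidence = (1/7) × 4.5 = 9/14.
Target odds = 0.999/0.001 = 999.
Need 3.6ⁿ ≥ 999 ÷ (9/14) = 1554.
3.6⁵ = 604.66176 falls short of 1554 but 3.6⁶ = 34012224/15625 reaches it, so n = 6.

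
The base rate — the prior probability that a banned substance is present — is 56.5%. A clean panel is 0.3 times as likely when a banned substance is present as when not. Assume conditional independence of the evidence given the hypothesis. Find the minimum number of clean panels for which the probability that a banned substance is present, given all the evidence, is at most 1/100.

Prior odds = 0.565/0.435 = 113/87.
Likelihood ratio per clean panel = 0.3.
Target posterior odds = 0.01/0.99 = 1/99.
Require 0.3ⁿ ≤ 1/99 ÷ (113/87) = 29/3729.
0.3⁴ = 0.0081 is still above 29/3729 but 0.3⁵ = 243/100000 is at or below it, so n = 5.

5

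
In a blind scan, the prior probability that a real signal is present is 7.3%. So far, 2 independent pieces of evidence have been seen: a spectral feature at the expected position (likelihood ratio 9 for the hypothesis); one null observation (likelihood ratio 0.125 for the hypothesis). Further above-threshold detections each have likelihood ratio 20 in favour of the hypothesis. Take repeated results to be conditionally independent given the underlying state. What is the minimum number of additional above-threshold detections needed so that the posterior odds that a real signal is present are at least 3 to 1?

2

Prior odds = 0.073/0.927 = 73/927.
Combined Bayes factor of the evidence already in hand = 9 × 0.125 = 1.125.
Odds after that evidence = (73/927) × 1.125 = 73/824.
Target odds = 3.
Need 20ⁿ ≥ 3 ÷ (73/824) = 2472/73.
20¹ = 20 falls short of 2472/73 but 20² = 400 reaches it, so n = 2.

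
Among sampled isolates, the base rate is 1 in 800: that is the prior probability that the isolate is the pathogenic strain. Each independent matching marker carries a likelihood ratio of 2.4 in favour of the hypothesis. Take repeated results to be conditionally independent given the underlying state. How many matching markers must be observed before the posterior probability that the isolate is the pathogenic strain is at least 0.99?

Prior odds = 0.00125/0.99875 = 1/799.
Likelihood ratio per matching marker = 2.4.
Target posterior odds = 0.99/0.01 = 99.
Need (1/799) × 2.4ⁿ ≥ 99, i.e. 2.4ⁿ ≥ 79101.
2.4¹² ≈36520.3 falls short of 79101 but 2.4¹³ ≈87648.8 reaches it, so n = 13.

13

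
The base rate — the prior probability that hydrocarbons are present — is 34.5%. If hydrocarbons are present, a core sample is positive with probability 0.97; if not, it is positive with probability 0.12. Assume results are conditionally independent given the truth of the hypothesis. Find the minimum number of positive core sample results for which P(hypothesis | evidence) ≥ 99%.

3

Prior odds: 0.345 ÷ 0.655 = 69/131.
Likelihood ratio of a positive = 0.97/0.12 = 97/12.
Target posterior odds = 0.99/0.01 = 99.
Require (97/12)ⁿ ≥ 99 ÷ (69/131) = 4323/23.
(97/12)² = 9409/144 falls short of 4323/23 but (97/12)³ = 912673/1728 reaches it, so n = 3.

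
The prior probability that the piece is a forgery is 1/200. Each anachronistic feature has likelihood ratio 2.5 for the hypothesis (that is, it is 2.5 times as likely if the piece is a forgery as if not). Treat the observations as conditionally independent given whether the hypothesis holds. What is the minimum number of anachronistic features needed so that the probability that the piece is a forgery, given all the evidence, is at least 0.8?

8

Prior odds: 0.005 ÷ 0.995 = 1/199.
Likelihood ratio per anachronistic feature = 2.5.
Target posterior odds = 0.8/0.2 = 4.
Require 2.5ⁿ ≥ 4 ÷ (1/199) = 796.
2.5⁷ = 610.3515625 falls short of 796 but 2.5⁸ = 390625/256 reaches it, so n = 8.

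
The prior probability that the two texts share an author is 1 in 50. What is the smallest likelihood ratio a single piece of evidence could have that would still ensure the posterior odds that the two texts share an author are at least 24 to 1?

Prior odds = 0.02/0.98 = 1/49.
Target odds = 24.
Required Bayes factor = 24 ÷ (1/49) = 1176.

1176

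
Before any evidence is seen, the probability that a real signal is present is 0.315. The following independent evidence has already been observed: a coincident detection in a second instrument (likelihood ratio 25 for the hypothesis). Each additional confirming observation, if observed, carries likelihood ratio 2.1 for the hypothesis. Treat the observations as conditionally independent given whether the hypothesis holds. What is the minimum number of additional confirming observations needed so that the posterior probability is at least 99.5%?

4

Prior odds = 0.315/0.685 = 63/137.
Bayes factor of the evidence already in hand = 25.
Odds after that evidence = (63/137) × 25 = 1575/137.
Target odds = 0.995/0.005 = 199.
Need 2.1ⁿ ≥ 199 ÷ (1575/137) = 27263/1575.
2.1³ = 9.261 falls short of 27263/1575 but 2.1⁴ = 19.4481 reaches it, so n = 4.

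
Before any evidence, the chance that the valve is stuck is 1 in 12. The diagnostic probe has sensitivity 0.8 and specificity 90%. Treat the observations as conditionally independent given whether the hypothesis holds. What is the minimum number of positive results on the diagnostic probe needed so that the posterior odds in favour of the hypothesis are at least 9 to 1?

3

Prior odds = (1/12)/(11/12) = 1/11.
False-positive rate = 1 − 0.9 = 0.1; likelihood ratio of a positive = 0.8/0.1 = 8.
Target odds = 9.
Require 8ⁿ ≥ 9 ÷ (1/11) = 99.
8² = 64 falls short of 99 but 8³ = 512 reaches it, so n = 3.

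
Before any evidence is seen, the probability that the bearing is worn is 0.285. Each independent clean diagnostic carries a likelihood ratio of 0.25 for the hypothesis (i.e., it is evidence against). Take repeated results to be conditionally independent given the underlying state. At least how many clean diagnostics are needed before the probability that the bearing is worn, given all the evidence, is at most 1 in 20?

2

Prior odds = 0.285/0.715 = 57/143.
Likelihood ratio per clean diagnostic = 0.25.
Target posterior odds = 0.05/0.95 = 1/19.
Require 0.25ⁿ ≤ 1/19 ÷ (57/143) = 143/1083.
0.25¹ = 0.25 is still above 143/1083 but 0.25² = 0.0625 is at or below it, so n = 2.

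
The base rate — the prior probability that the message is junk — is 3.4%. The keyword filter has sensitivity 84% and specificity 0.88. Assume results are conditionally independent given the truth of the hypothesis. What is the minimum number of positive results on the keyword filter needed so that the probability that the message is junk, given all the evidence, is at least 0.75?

Prior odds = 0.034/0.966 = 17/483.
False-positive rate = 1 − 0.88 = 0.12; likelihood ratio of a positive = 0.84/0.12 = 7.
Target odds: 0.75 ÷ 0.25 = 3.
Need (17/483) × 7ⁿ ≥ 3, i.e. 7ⁿ ≥ 1449/17.
7² = 49 falls short of 1449/17 but 7³ = 343 reaches it, so n = 3.

3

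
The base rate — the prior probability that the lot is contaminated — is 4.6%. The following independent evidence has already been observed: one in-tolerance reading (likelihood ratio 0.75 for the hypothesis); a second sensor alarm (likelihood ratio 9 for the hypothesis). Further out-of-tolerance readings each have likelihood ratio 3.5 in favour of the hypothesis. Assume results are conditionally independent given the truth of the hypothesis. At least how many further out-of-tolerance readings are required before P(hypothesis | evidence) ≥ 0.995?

6

Prior odds = 0.046/0.954 = 23/477.
Combined Bayes factor of the evidence already in hand = 0.75 × 9 = 6.75.
Odds after that evidence = (23/477) × 6.75 = 69/212.
Target odds = 0.995/0.005 = 199.
Need 3.5ⁿ ≥ 199 ÷ (69/212) = 42188/69.
3.5⁵ = 525.21875 falls short of 42188/69 but 3.5⁶ = 1838.265625 reaches it, so n = 6.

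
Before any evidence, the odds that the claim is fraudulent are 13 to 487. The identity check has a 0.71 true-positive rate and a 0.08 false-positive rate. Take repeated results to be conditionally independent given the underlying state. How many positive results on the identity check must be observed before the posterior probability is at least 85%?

Prior odds = 13/487.
Likelihood ratio of a positive result = 0.71/0.08 = 8.875.
Target odds: 0.85 ÷ 0.15 = 17/3.
Need (13/487) × 8.875ⁿ ≥ 17/3, i.e. 8.875ⁿ ≥ 8279/39.
8.875² = 78.765625 falls short of 8279/39 but 8.875³ = 357911/512 reaches it, so n = 3.

3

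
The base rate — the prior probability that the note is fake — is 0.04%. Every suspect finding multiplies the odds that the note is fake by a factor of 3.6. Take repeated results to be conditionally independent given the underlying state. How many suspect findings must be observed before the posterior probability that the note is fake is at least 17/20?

8

Prior odds = 0.0004/0.9996 = 1/2499.
Likelihood ratio per suspect finding = 3.6.
Target odds: 0.85 ÷ 0.15 = 17/3.
Require 3.6ⁿ ≥ 17/3 ÷ (1/2499) = 14161.
3.6⁷ = 612220032/78125 falls short of 14161 but 3.6⁸ ≈28211.1 reaches it, so n = 8.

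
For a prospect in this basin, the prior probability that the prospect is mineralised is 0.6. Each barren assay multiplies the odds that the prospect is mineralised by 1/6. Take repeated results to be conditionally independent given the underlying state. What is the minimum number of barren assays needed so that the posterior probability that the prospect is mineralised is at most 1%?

Prior odds = 0.6/0.4 = 1.5.
Likelihood ratio per barren assay = 1/6.
Target odds: 0.01 ÷ 0.99 = 1/99.
Require (1/6)ⁿ ≤ 1/99 ÷ 1.5 = 2/297.
(1/6)² = 1/36 is still above 2/297 but (1/6)³ = 1/216 is at or below it, so n = 3.

3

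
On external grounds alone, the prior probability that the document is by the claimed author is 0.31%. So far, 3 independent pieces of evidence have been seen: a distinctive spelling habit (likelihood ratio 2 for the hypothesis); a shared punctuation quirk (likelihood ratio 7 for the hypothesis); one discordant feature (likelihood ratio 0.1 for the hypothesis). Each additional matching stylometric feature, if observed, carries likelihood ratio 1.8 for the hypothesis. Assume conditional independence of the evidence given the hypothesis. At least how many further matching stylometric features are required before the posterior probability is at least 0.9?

Prior odds = 0.0031/0.9969 = 31/9969.
Combined Bayes factor of the evidence already in hand = 2 × 7 × 0.1 = 1.4.
Odds after that evidence = (31/9969) × 1.4 = 217/49845.
Target odds = 0.9/0.1 = 9.
Need 1.8ⁿ ≥ 9 ÷ (217/49845) = 448605/217.
1.8¹² ≈1156.83 falls short of 448605/217 but 1.8¹³ ≈2082.3 reaches it, so n = 13.

13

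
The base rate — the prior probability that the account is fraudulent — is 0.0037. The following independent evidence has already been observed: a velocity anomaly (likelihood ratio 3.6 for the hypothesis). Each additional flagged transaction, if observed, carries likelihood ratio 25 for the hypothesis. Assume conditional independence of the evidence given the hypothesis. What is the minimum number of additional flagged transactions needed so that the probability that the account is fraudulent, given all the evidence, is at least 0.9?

Prior odds = 0.0037/0.9963 = 37/9963.
Bayes factor of the evidence already in hand = 3.6.
Odds after that evidence = (37/9963) × 3.6 = 74/5535.
Target odds = 0.9/0.1 = 9.
Need 25ⁿ ≥ 9 ÷ (74/5535) = 49815/74.
25² = 625 falls short of 49815/74 but 25³ = 15625 reaches it, so n = 3.

3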